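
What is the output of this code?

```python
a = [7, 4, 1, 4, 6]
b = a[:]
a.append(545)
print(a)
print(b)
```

Key concept: slice [:] creates copy.
Step by step:
`a = [7, 4, 1, 4, 6]` → a = [7, 4, 1, 4, 6]
`b = a[:]` → b = [7, 4, 1, 4, 6]
`a.append(545)` → a = [7, 4, 1, 4, 6, 545]
`print(a)` → prints [7, 4, 1, 4, 6, 545]
`print(b)` → prints [7, 4, 1, 4, 6]

Answer:
[7, 4, 1, 4, 6, 545]
[7, 4, 1, 4, 6]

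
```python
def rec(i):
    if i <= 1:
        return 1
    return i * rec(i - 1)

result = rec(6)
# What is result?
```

rec(6) = 6 * 5 * 4 * 3 * 2 * 1 = 720

Answer: 720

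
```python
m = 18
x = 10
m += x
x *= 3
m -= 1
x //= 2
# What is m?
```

Trace:
`m = 18` → m = 18
`x = 10` → x = 10
`m += x` → m = 28
`x *= 3` → x = 30
`m -= 1` → m = 27
`x //= 2` → x = 15
So m = 27

Answer: 27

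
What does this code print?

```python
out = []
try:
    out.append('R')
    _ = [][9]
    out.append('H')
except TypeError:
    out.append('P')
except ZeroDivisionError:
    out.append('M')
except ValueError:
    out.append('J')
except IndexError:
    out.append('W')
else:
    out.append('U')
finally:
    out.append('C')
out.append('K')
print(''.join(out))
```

Execution trace: 'R' (try body) → 'W' (except IndexError) → 'C' (finally) → 'K' (after the try/except). Output: RWCK

Answer: RWCK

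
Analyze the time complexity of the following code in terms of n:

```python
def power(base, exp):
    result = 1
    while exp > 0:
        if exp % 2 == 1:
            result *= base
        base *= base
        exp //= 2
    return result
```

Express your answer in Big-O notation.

This is Exponentiation by squaring. Time complexity: O(log n).

Answer: O(log n)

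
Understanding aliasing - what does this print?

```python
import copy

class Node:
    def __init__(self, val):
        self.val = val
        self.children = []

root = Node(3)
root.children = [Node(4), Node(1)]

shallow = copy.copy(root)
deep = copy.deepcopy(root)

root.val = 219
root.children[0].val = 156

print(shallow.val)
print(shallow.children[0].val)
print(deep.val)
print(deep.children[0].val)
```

Key concept: deep copy with custom objects.
Step by step:
`root = Node(3)` → root = Node(val=3, children=[])
`root.children = [Node(4), Node(1)]` → root = Node(val=3, children=[Node(val=4, children=[]), Node(val=1, children=[])])
`shallow = copy.copy(root)` → shallow = Node(val=3, children=[Node(val=4, children=[]), Node(val=1, children=[])])
`deep = copy.deepcopy(root)` → deep = Node(val=3, children=[Node(val=4, children=[]), Node(val=1, children=[])])
`root.val = 219` → root = Node(val=219, children=[Node(val=4, children=[]), Node(val=1, children=[])])
`root.children[0].val = 156` → root = Node(val=219, children=[Node(val=156, children=[]), Node(val=1, children=[])]); shallow = Node(val=3, children=[Node(val=156, children=[]), Node(val=1, children=[])])
`print(shallow.val)` → prints 3
`print(shallow.children[0].val)` → prints 156
`print(deep.val)` → prints 3
`print(deep.children[0].val)` → prints 4

Answer:
3
156
3
4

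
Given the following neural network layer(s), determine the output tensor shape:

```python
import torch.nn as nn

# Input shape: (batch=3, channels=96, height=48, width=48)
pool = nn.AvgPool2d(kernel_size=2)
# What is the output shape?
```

Input: (3, 96, 48, 48) -> Output: (3, 96, 24, 24)

Answer: (3, 96, 24, 24)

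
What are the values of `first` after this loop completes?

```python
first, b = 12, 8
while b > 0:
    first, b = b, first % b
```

GCD of 12 and 8
`first` takes the values: 12 → 8 → 4

Answer: 4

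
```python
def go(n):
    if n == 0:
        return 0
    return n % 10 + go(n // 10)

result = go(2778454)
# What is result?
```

Sum of digits of 2778454: 4 + 5 + 4 + 8 + 7 + 7 + 2 = 37

Answer: 37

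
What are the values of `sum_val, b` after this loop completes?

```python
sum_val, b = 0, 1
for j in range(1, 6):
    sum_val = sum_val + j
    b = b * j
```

Sum and factorial of 1 to 5
`sum_val, b` takes the values: (0, 1) → (1, 1) → (3, 1) → (3, 2) → (6, 2) → (6, 6) → (10, 6) → (10, 24) → (15, 24) → (15, 120)

Answer: 15, 120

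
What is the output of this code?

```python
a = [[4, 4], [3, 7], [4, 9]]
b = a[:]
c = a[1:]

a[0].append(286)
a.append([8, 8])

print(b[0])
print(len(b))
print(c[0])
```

Key concept: slice with nested mutation.
Step by step:
`a = [[4, 4], [3, 7], [4, 9]]` → a = [[4, 4], [3, 7], [4, 9]]
`b = a[:]` → b = [[4, 4], [3, 7], [4, 9]]
`c = a[1:]` → c = [[3, 7], [4, 9]]
`a[0].append(286)` → a = [[4, 4, 286], [3, 7], [4, 9]]; b = [[4, 4, 286], [3, 7], [4, 9]]
`a.append([8, 8])` → a = [[4, 4, 286], [3, 7], [4, 9], [8, 8]]
`print(b[0])` → prints [4, 4, 286]
`print(len(b))` → prints 3
`print(c[0])` → prints [3, 7]

Answer:
[4, 4, 286]
3
[3, 7]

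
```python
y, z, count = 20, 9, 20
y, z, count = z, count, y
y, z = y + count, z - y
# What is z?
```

Trace:
`y, z, count = 20, 9, 20` → y = 20; z = 9; count = 20
`y, z, count = z, count, y` → y = 9; z = 20; count = 20
`y, z = y + count, z - y` → y = 29; z = 11
So z = 11

Answer: 11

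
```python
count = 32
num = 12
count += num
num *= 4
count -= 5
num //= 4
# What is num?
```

Trace:
`count = 32` → count = 32
`num = 12` → num = 12
`count += num` → count = 44
`num *= 4` → num = 48
`count -= 5` → count = 39
`num //= 4` → num = 12
So num = 12

Answer: 12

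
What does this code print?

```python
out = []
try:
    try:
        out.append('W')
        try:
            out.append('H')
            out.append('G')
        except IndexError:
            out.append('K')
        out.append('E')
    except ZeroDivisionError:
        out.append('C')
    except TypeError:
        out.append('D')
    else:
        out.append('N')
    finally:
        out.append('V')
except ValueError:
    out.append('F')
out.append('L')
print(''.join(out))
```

Execution trace: 'W' (try body) → 'H' (inner try body) → 'G' (inner try body, no exception) → 'E' (try body, no exception) → 'N' (else) → 'V' (finally) → 'L' (after the try/except). Output: WHGENVL

Answer: WHGENVL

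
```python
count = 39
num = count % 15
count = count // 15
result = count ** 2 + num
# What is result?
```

Trace:
`count = 39` → count = 39
`num = count % 15` → num = 9
`count = count // 15` → count = 2
`result = count ** 2 + num` → result = 13
So result = 13

Answer: 13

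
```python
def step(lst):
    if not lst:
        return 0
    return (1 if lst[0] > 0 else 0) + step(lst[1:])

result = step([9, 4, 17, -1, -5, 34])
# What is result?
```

Count of positive elements in [9, 4, 17, -1, -5, 34] = 4

Answer: 4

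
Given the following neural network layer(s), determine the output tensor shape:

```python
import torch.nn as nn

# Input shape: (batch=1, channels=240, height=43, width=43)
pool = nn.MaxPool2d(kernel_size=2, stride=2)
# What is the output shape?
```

Input: (1, 240, 43, 43) -> Output: (1, 240, 21, 21)

Answer: (1, 240, 21, 21)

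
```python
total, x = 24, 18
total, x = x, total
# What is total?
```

Trace:
`total, x = 24, 18` → total = 24; x = 18
`total, x = x, total` → total = 18; x = 24
So total = 18

Answer: 18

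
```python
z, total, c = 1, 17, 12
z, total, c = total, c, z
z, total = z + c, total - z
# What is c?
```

Trace:
`z, total, c = 1, 17, 12` → z = 1; total = 17; c = 12
`z, total, c = total, c, z` → z = 17; total = 12; c = 1
`z, total = z + c, total - z` → z = 18; total = -5
So c = 1

Answer: 1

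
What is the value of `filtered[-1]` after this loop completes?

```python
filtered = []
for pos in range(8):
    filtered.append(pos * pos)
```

Last element of squares 0 to 7
`filtered` takes the values: [] → [0] → [0, 1] → [0, 1, 4] → [0, 1, 4, 9] → [0, 1, 4, 9, 16] → [0, 1, 4, 9, 16, 25] → [0, 1, 4, 9, 16, 25, 36] → [0, 1, 4, 9, 16, 25, 36, 49]
So `filtered[-1]` = 49

Answer: 49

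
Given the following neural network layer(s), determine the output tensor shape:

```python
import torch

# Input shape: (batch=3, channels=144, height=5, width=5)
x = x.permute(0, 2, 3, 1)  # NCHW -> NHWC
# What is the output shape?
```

Input: (3, 144, 5, 5) -> Output: (3, 5, 5, 144)

Answer: (3, 5, 5, 144)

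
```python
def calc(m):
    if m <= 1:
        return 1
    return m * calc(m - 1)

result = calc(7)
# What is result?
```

calc(7) = 7 * 6 * 5 * 4 * 3 * 2 * 1 = 5040

Answer: 5040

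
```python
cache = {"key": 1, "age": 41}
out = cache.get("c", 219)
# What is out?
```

Trace:
`cache = {"key": 1, "age": 41}` → cache = {'key': 1, 'age': 41}
`out = cache.get("c", 219)` → out = 219
So out = 219

Answer: 219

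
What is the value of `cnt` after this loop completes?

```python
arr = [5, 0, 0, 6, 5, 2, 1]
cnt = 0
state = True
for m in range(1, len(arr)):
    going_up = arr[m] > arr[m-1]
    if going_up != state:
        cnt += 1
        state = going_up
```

Count direction changes in [5, 0, 0, 6, 5, 2, 1]
`cnt` takes the values: 0 → 1 → 2 → 3

Answer: 3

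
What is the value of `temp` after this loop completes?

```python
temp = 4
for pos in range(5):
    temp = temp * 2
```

Multiply by 2, 5 times: 4 * 2^5 = 128
`temp` takes the values: 4 → 8 → 16 → 32 → 64 → 128

Answer: 128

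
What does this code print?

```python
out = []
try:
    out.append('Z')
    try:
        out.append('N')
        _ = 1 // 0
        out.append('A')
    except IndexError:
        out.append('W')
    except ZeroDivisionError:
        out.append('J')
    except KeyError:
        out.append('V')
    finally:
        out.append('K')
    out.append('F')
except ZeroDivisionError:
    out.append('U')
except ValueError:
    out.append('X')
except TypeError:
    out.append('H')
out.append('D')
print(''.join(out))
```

Execution trace: 'Z' (try body) → 'N' (inner try body) → 'J' (inner except ZeroDivisionError) → 'K' (inner finally) → 'F' (try body, no exception) → 'D' (after the try/except). Output: ZNJKFD

Answer: ZNJKFD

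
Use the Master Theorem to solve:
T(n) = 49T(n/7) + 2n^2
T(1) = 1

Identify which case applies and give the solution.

a=49, b=7, f(n)=2n^2. log_7(49) = 2. Since c=2 = 2, Case 2 applies: T(n) = Θ(n^log_b(a) · log n) = O(n^2 log n).

Answer: O(n^2 log n) - Case 2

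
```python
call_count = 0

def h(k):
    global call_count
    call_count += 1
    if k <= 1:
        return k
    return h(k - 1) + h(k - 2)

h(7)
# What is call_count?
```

Calls(k) = 1 + Calls(k-1) + Calls(k-2); Calls(0)=Calls(1)=1. For k=7 this gives 41.

Answer: 41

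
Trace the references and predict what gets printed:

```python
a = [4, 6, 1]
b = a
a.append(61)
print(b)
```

Key concept: basic list aliasing.
Step by step:
`a = [4, 6, 1]` → a = [4, 6, 1]
`b = a` → b = [4, 6, 1] (same object as a)
`a.append(61)` → a = [4, 6, 1, 61] (same object as b); b = [4, 6, 1, 61] (same object as a)
`print(b)` → prints [4, 6, 1, 61]

Answer: [4, 6, 1, 61]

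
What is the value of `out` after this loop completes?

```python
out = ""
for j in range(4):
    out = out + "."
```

Repeat '.' 4 times
`out` takes the values: "" → "." → ".." → "..." → "...."

Answer: "...."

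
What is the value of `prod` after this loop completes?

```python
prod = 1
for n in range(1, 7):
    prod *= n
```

6! = 720
`prod` takes the values: 1 → 2 → 6 → 24 → 120 → 720

Answer: 720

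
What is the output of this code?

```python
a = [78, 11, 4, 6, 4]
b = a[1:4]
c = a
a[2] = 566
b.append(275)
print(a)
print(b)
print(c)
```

Key concept: slice vs alias.
Step by step:
`a = [78, 11, 4, 6, 4]` → a = [78, 11, 4, 6, 4]
`b = a[1:4]` → b = [11, 4, 6]
`c = a` → c = [78, 11, 4, 6, 4] (same object as a)
`a[2] = 566` → a = [78, 11, 566, 6, 4] (same object as c); c = [78, 11, 566, 6, 4] (same object as a)
`b.append(275)` → b = [11, 4, 6, 275]
`print(a)` → prints [78, 11, 566, 6, 4]
`print(b)` → prints [11, 4, 6, 275]
`print(c)` → prints [78, 11, 566, 6, 4]

Answer:
[78, 11, 566, 6, 4]
[11, 4, 6, 275]
[78, 11, 566, 6, 4]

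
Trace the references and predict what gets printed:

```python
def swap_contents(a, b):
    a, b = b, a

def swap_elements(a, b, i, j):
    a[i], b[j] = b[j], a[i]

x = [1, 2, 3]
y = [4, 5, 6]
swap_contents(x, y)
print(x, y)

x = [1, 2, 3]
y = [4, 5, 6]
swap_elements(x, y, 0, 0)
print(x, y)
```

Key concept: parameter rebinding vs mutation.
Step by step:
`x = [1, 2, 3]` → x = [1, 2, 3]
`y = [4, 5, 6]` → y = [4, 5, 6]
`swap_contents(x, y)` → no visible change to tracked variables
`print(x, y)` → prints [1, 2, 3] [4, 5, 6]
`x = [1, 2, 3]` → x = [1, 2, 3]
`y = [4, 5, 6]` → y = [4, 5, 6]
`swap_elements(x, y, 0, 0)` → x = [4, 2, 3]; y = [1, 5, 6]
`print(x, y)` → prints [4, 2, 3] [1, 5, 6]

Answer:
[1, 2, 3] [4, 5, 6]
[4, 2, 3] [1, 5, 6]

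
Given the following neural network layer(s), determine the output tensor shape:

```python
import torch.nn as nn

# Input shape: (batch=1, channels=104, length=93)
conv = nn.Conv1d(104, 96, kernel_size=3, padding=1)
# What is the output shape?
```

Input: (1, 104, 93) -> Output: (1, 96, 93)

Answer: (1, 96, 93)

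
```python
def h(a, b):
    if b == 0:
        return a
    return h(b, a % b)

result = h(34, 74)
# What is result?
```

h(34, 74) -> h(74, 34) -> h(34, 6) -> h(6, 4) -> h(4, 2) -> h(2, 0) -> 2

Answer: 2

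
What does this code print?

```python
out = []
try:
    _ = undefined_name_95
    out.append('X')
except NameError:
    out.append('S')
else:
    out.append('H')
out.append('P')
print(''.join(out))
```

Execution trace: 'S' (except NameError) → 'P' (after the try/except). Output: SP

Answer: SP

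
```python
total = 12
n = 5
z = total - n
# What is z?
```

Trace:
`total = 12` → total = 12
`n = 5` → n = 5
`z = total - n` → z = 7
So z = 7

Answer: 7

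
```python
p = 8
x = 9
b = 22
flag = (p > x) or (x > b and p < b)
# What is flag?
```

Trace:
`p = 8` → p = 8
`x = 9` → x = 9
`b = 22` → b = 22
`flag = (p > x) or (x > b and p < b)` → flag = False
So flag = False

Answer: False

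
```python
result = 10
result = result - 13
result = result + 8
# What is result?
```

Trace:
`result = 10` → result = 10
`result = result - 13` → result = -3
`result = result + 8` → result = 5
So result = 5

Answer: 5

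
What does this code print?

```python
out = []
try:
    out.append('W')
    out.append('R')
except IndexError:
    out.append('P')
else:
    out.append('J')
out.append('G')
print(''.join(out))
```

Execution trace: 'W' (try body) → 'R' (try body, no exception) → 'J' (else) → 'G' (after the try/except). Output: WRJG

Answer: WRJG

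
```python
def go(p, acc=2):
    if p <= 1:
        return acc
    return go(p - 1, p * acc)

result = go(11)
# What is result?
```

Accumulator trace (n, acc): (11, 2) -> (10, 22) -> (9, 220) -> (8, 1980) -> (7, 15840) -> (6, 110880) -> (5, 665280) -> (4, 3326400) -> (3, 13305600) -> (2, 39916800) -> (1, 79833600) -> return 79833600

Answer: 79833600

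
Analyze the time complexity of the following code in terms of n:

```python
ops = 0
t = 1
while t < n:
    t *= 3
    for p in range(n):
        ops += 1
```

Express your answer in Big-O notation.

Each loop level contributes: log n × n. Multiplying the contributions gives O(n log n).

Answer: O(n log n)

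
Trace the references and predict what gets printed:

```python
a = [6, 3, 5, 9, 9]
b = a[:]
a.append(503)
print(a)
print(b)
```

Key concept: slice [:] creates copy.
Step by step:
`a = [6, 3, 5, 9, 9]` → a = [6, 3, 5, 9, 9]
`b = a[:]` → b = [6, 3, 5, 9, 9]
`a.append(503)` → a = [6, 3, 5, 9, 9, 503]
`print(a)` → prints [6, 3, 5, 9, 9, 503]
`print(b)` → prints [6, 3, 5, 9, 9]

Answer:
[6, 3, 5, 9, 9, 503]
[6, 3, 5, 9, 9]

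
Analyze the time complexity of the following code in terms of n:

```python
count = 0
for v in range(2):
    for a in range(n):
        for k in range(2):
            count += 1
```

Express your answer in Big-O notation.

Each loop level contributes: 1 × n × 1. Multiplying the contributions gives O(n).

Answer: O(n)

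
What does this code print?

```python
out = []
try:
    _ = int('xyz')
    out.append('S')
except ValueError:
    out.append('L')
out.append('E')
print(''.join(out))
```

Execution trace: 'L' (except ValueError) → 'E' (after the try/except). Output: LE

Answer: LE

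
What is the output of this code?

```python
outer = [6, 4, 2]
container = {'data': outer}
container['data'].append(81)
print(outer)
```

Key concept: dict holds reference to list.
Step by step:
`outer = [6, 4, 2]` → outer = [6, 4, 2]
`container = {'data': outer}` → container = {'data': [6, 4, 2]}
`container['data'].append(81)` → outer = [6, 4, 2, 81]; container = {'data': [6, 4, 2, 81]}
`print(outer)` → prints [6, 4, 2, 81]

Answer: [6, 4, 2, 81]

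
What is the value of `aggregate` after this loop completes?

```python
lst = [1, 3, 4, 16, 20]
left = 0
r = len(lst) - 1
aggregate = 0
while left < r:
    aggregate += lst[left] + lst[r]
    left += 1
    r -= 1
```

Sum of pairs from ends
`aggregate` takes the values: 0 → 21 → 40

Answer: 40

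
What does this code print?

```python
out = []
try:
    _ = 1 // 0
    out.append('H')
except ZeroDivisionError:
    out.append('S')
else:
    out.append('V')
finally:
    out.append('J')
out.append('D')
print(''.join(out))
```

Execution trace: 'S' (except ZeroDivisionError) → 'J' (finally) → 'D' (after the try/except). Output: SJD

Answer: SJD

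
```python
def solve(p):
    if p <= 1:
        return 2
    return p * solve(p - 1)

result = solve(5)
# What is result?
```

solve(5) = 5 * 4 * 3 * 2 * 2 = 240

Answer: 240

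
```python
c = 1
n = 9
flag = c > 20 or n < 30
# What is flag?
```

Trace:
`c = 1` → c = 1
`n = 9` → n = 9
`flag = c > 20 or n < 30` → flag = True
So flag = True

Answer: True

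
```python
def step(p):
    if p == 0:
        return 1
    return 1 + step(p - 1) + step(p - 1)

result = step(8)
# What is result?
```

step(p) = 1 + 2·step(p-1), step(0)=1. Closed form: (1+1)·2^8 - 1 = 511.

Answer: 511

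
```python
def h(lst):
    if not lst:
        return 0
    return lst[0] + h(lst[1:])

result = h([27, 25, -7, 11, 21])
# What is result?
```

27 + 25 + (-7) + 11 + 21 + 0 = 77

Answer: 77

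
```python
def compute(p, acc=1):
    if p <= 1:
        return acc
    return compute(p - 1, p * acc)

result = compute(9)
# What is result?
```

Accumulator trace (n, acc): (9, 1) -> (8, 9) -> (7, 72) -> (6, 504) -> (5, 3024) -> (4, 15120) -> (3, 60480) -> (2, 181440) -> (1, 362880) -> return 362880

Answer: 362880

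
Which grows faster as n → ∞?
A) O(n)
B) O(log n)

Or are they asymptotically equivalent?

O(n) vs O(log n): Higher order terms dominate.

Answer: A) O(n) grows faster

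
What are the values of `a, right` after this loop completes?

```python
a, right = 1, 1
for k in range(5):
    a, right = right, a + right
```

Fibonacci: after 5 iterations
`a, right` takes the values: (1, 1) → (1, 2) → (2, 3) → (3, 5) → (5, 8) → (8, 13)

Answer: 8, 13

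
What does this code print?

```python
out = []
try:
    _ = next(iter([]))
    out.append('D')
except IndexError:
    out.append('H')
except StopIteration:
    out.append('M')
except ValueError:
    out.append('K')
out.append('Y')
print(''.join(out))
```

Execution trace: 'M' (except StopIteration) → 'Y' (after the try/except). Output: MY

Answer: MY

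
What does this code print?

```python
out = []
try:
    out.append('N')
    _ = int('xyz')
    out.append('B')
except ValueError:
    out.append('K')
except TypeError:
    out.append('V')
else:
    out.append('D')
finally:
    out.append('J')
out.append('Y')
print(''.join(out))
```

Execution trace: 'N' (try body) → 'K' (except ValueError) → 'J' (finally) → 'Y' (after the try/except). Output: NKJY

Answer: NKJY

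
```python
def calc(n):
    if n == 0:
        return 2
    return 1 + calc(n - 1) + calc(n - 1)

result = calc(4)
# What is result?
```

calc(n) = 1 + 2·calc(n-1), calc(0)=2. Closed form: (2+1)·2^4 - 1 = 47.

Answer: 47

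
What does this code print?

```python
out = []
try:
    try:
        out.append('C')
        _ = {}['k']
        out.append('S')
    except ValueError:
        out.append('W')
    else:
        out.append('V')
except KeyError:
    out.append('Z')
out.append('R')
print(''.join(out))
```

Execution trace: 'C' (inner try body) → 'Z' (outer except KeyError) → 'R' (after the try/except). Output: CZR

Answer: CZR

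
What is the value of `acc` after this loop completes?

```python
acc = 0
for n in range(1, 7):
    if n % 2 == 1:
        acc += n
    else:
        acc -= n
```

Add odd, subtract even
`acc` takes the values: 0 → 1 → -1 → 2 → -2 → 3 → -3

Answer: -3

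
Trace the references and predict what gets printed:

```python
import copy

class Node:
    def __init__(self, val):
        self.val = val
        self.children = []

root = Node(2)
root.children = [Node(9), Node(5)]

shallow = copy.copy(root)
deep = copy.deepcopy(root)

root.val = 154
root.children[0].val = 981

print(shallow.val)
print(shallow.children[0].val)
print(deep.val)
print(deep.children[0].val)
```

Key concept: deep copy with custom objects.
Step by step:
`root = Node(2)` → root = Node(val=2, children=[])
`root.children = [Node(9), Node(5)]` → root = Node(val=2, children=[Node(val=9, children=[]), Node(val=5, children=[])])
`shallow = copy.copy(root)` → shallow = Node(val=2, children=[Node(val=9, children=[]), Node(val=5, children=[])])
`deep = copy.deepcopy(root)` → deep = Node(val=2, children=[Node(val=9, children=[]), Node(val=5, children=[])])
`root.val = 154` → root = Node(val=154, children=[Node(val=9, children=[]), Node(val=5, children=[])])
`root.children[0].val = 981` → root = Node(val=154, children=[Node(val=981, children=[]), Node(val=5, children=[])]); shallow = Node(val=2, children=[Node(val=981, children=[]), Node(val=5, children=[])])
`print(shallow.val)` → prints 2
`print(shallow.children[0].val)` → prints 981
`print(deep.val)` → prints 2
`print(deep.children[0].val)` → prints 9

Answer:
2
981
2
9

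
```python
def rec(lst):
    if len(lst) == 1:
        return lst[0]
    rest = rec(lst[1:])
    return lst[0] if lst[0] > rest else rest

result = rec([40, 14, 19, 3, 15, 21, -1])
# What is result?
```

Recursive max over [40, 14, 19, 3, 15, 21, -1] = 40

Answer: 40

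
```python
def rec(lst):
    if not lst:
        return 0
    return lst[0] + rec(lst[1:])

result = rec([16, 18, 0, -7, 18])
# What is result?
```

16 + 18 + 0 + (-7) + 18 + 0 = 45

Answer: 45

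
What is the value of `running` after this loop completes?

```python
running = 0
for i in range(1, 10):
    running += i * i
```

Sum of squares 1² to 9² = 285
`running` takes the values: 0 → 1 → 5 → 14 → 30 → 55 → 91 → 140 → 204 → 285

Answer: 285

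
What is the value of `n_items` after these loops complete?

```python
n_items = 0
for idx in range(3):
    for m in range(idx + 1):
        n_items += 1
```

Triangle: 1 + 2 + ... + 3
`n_items` takes the values: 0 → 1 → 2 → 3 → 4 → 5 → 6

Answer: 6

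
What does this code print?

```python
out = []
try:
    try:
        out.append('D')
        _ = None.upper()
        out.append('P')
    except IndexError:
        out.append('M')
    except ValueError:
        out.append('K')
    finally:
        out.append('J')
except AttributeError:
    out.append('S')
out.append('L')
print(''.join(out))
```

Execution trace: 'D' (try body) → 'J' (finally) → 'S' (outer except AttributeError) → 'L' (after the try/except). Output: DJSL

Answer: DJSL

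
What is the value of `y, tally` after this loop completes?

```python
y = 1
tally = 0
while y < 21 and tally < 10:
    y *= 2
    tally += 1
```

Double until >= 21 or 10 iterations
`y, tally` takes the values: (1, 0) → (2, 0) → (2, 1) → (4, 1) → (4, 2) → (8, 2) → (8, 3) → (16, 3) → (16, 4) → (32, 4) → (32, 5)

Answer: 32, 5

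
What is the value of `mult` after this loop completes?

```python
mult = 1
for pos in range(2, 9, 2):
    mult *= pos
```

Product of even numbers 2 to 8
`mult` takes the values: 1 → 2 → 8 → 48 → 384

Answer: 384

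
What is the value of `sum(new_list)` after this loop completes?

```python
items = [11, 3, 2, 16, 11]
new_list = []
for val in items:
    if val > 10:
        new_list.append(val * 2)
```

Sum of doubled values > 10
`new_list` takes the values: [] → [22] → [22, 32] → [22, 32, 22]
So `sum(new_list)` = 76

Answer: 76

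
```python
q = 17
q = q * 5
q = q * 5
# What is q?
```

Trace:
`q = 17` → q = 17
`q = q * 5` → q = 85
`q = q * 5` → q = 425
So q = 425

Answer: 425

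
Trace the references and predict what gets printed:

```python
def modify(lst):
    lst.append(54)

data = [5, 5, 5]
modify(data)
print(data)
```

Key concept: function modifies passed list.
Step by step:
`data = [5, 5, 5]` → data = [5, 5, 5]
`modify(data)` → data = [5, 5, 5, 54]
`print(data)` → prints [5, 5, 5, 54]

Answer: [5, 5, 5, 54]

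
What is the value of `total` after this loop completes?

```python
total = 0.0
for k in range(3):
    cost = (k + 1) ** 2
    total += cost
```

Sum of squared losses 1² + 2² + ... + 3²
`total` takes the values: 0.0 → 1.0 → 5.0 → 14.0

Answer: 14.0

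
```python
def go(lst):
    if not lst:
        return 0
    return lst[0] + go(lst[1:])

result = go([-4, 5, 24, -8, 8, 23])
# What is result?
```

(-4) + 5 + 24 + (-8) + 8 + 23 + 0 = 48

Answer: 48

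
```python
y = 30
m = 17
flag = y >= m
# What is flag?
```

Trace:
`y = 30` → y = 30
`m = 17` → m = 17
`flag = y >= m` → flag = True
So flag = True

Answer: True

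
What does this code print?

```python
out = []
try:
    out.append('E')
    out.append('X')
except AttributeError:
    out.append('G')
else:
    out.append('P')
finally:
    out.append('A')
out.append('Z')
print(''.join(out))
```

Execution trace: 'E' (try body) → 'X' (try body, no exception) → 'P' (else) → 'A' (finally) → 'Z' (after the try/except). Output: EXPAZ

Answer: EXPAZ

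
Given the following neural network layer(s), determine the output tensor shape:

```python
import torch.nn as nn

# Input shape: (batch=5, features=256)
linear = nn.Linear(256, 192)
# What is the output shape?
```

Input: (5, 256) -> Output: (5, 192)

Answer: (5, 192)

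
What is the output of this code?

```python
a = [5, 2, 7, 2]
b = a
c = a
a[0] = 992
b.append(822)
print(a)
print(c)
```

Key concept: multiple aliases.
Step by step:
`a = [5, 2, 7, 2]` → a = [5, 2, 7, 2]
`b = a` → b = [5, 2, 7, 2] (same object as a)
`c = a` → c = [5, 2, 7, 2] (same object as a, b)
`a[0] = 992` → a = [992, 2, 7, 2] (same object as b, c); b = [992, 2, 7, 2] (same object as a, c); c = [992, 2, 7, 2] (same object as a, b)
`b.append(822)` → a = [992, 2, 7, 2, 822] (same object as b, c); b = [992, 2, 7, 2, 822] (same object as a, c); c = [992, 2, 7, 2, 822] (same object as a, b)
`print(a)` → prints [992, 2, 7, 2, 822]
`print(c)` → prints [992, 2, 7, 2, 822]

Answer:
[992, 2, 7, 2, 822]
[992, 2, 7, 2, 822]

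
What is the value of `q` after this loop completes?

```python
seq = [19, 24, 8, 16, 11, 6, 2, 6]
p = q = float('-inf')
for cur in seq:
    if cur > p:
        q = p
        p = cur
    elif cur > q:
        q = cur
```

Second largest (with repeats) in [19, 24, 8, 16, 11, 6, 2, 6]
`q` takes the values: -inf → 19

Answer: 19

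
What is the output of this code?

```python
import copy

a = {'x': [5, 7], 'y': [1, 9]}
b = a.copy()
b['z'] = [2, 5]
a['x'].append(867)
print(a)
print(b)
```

Key concept: shallow copy of dict with mutable values.
Step by step:
`a = {'x': [5, 7], 'y': [1, 9]}` → a = {'x': [5, 7], 'y': [1, 9]}
`b = a.copy()` → b = {'x': [5, 7], 'y': [1, 9]}
`b['z'] = [2, 5]` → b = {'x': [5, 7], 'y': [1, 9], 'z': [2, 5]}
`a['x'].append(867)` → a = {'x': [5, 7, 867], 'y': [1, 9]}; b = {'x': [5, 7, 867], 'y': [1, 9], 'z': [2, 5]}
`print(a)` → prints {'x': [5, 7, 867], 'y': [1, 9]}
`print(b)` → prints {'x': [5, 7, 867], 'y': [1, 9], 'z': [2, 5]}

Answer:
{'x': [5, 7, 867], 'y': [1, 9]}
{'x': [5, 7, 867], 'y': [1, 9], 'z': [2, 5]}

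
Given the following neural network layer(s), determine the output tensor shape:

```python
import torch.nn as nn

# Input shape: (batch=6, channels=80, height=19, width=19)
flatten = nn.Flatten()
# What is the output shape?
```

Input: (6, 80, 19, 19) -> Output: (6, 28880)

Answer: (6, 28880)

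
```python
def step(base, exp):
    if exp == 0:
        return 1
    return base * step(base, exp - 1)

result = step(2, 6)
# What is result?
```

step(2, 6) = 2 * 2 * 2 * 2 * 2 * 2 = 64

Answer: 64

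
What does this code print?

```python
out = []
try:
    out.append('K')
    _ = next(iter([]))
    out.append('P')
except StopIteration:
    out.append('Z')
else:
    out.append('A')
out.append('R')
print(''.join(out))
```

Execution trace: 'K' (try body) → 'Z' (except StopIteration) → 'R' (after the try/except). Output: KZR

Answer: KZR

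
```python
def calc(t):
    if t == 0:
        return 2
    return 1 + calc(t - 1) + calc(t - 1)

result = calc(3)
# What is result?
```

calc(t) = 1 + 2·calc(t-1), calc(0)=2. Closed form: (2+1)·2^3 - 1 = 23.

Answer: 23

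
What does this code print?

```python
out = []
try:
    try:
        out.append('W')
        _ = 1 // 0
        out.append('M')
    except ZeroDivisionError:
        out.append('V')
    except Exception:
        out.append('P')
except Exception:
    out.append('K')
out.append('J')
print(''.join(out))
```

Execution trace: 'W' (inner try body) → 'V' (inner except ZeroDivisionError) → 'J' (after the try/except). Output: WVJ

Answer: WVJ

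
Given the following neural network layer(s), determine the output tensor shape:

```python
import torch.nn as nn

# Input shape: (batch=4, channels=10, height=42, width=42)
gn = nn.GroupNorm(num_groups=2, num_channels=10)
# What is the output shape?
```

Input: (4, 10, 42, 42) -> Output: (4, 10, 42, 42)

Answer: (4, 10, 42, 42)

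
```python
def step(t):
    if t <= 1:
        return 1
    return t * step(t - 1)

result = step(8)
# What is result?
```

step(8) = 8 * 7 * 6 * 5 * 4 * 3 * 2 * 1 = 40320

Answer: 40320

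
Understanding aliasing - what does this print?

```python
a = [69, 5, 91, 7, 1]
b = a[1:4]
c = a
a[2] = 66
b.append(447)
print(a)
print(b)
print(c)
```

Key concept: slice vs alias.
Step by step:
`a = [69, 5, 91, 7, 1]` → a = [69, 5, 91, 7, 1]
`b = a[1:4]` → b = [5, 91, 7]
`c = a` → c = [69, 5, 91, 7, 1] (same object as a)
`a[2] = 66` → a = [69, 5, 66, 7, 1] (same object as c); c = [69, 5, 66, 7, 1] (same object as a)
`b.append(447)` → b = [5, 91, 7, 447]
`print(a)` → prints [69, 5, 66, 7, 1]
`print(b)` → prints [5, 91, 7, 447]
`print(c)` → prints [69, 5, 66, 7, 1]

Answer:
[69, 5, 66, 7, 1]
[5, 91, 7, 447]
[69, 5, 66, 7, 1]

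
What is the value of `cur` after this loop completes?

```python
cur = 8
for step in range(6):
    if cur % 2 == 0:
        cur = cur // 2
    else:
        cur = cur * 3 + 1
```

Collatz-style transformation from 8
`cur` takes the values: 8 → 4 → 2 → 1 → 4 → 2 → 1

Answer: 1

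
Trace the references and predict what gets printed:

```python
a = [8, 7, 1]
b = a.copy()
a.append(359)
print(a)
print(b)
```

Key concept: list.copy() creates independent copy.
Step by step:
`a = [8, 7, 1]` → a = [8, 7, 1]
`b = a.copy()` → b = [8, 7, 1]
`a.append(359)` → a = [8, 7, 1, 359]
`print(a)` → prints [8, 7, 1, 359]
`print(b)` → prints [8, 7, 1]

Answer:
[8, 7, 1, 359]
[8, 7, 1]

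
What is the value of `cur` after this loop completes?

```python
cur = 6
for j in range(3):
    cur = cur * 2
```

Multiply by 2, 3 times: 6 * 2^3 = 48
`cur` takes the values: 6 → 12 → 24 → 48

Answer: 48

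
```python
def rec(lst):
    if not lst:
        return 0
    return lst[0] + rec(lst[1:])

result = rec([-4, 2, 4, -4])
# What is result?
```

(-4) + 2 + 4 + (-4) + 0 = -2

Answer: -2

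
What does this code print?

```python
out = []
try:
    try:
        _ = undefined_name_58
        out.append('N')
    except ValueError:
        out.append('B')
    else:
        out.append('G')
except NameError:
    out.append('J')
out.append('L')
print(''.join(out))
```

Execution trace: 'J' (outer except NameError) → 'L' (after the try/except). Output: JL

Answer: JL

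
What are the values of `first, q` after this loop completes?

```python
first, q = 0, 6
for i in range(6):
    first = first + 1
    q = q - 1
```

first goes 0→6, q goes 6→0
`first, q` takes the values: (0, 6) → (1, 6) → (1, 5) → (2, 5) → (2, 4) → (3, 4) → (3, 3) → (4, 3) → (4, 2) → (5, 2) → (5, 1) → (6, 1) → (6, 0)

Answer: 6, 0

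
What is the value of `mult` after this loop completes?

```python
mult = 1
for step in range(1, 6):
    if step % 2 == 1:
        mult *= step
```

Product of odd numbers 1 to 5
`mult` takes the values: 1 → 3 → 15

Answer: 15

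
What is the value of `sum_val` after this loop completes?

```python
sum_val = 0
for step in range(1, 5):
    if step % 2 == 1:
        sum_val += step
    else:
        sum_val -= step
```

Add odd, subtract even
`sum_val` takes the values: 0 → 1 → -1 → 2 → -2

Answer: -2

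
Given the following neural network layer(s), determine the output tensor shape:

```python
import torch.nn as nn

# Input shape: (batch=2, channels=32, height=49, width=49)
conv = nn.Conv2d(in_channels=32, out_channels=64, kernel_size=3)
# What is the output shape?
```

Input: (2, 32, 49, 49) -> Output: (2, 64, 47, 47)

Answer: (2, 64, 47, 47)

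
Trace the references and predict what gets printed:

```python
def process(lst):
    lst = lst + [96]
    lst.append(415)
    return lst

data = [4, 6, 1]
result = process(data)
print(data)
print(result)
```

Key concept: rebinding parameter vs mutation.
Step by step:
`data = [4, 6, 1]` → data = [4, 6, 1]
`result = process(data)` → result = [4, 6, 1, 96, 415]
`print(data)` → prints [4, 6, 1]
`print(result)` → prints [4, 6, 1, 96, 415]

Answer:
[4, 6, 1]
[4, 6, 1, 96, 415]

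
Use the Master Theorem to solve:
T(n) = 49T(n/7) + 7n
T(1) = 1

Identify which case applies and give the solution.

a=49, b=7, f(n)=7n. log_7(49) = 2. Since c=1 < 2, Case 1 applies: T(n) = Θ(n^log_b(a)) = O(n^2).

Answer: O(n^2) - Case 1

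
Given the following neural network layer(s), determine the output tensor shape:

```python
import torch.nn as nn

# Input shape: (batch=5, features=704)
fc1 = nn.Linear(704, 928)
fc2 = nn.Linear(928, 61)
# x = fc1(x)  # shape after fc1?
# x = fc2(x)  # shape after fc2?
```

Input: (5, 704) -> after fc1: (5, 928) -> Output: (5, 61)

Answer: (5, 61)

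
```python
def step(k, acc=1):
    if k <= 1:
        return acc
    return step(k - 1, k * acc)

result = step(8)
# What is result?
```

Accumulator trace (n, acc): (8, 1) -> (7, 8) -> (6, 56) -> (5, 336) -> (4, 1680) -> (3, 6720) -> (2, 20160) -> (1, 40320) -> return 40320

Answer: 40320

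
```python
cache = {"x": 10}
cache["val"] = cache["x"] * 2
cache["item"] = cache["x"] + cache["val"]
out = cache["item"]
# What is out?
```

Trace:
`cache = {"x": 10}` → cache = {'x': 10}
`cache["val"] = cache["x"] * 2` → cache = {'x': 10, 'val': 20}
`cache["item"] = cache["x"] + cache["val"]` → cache = {'x': 10, 'val': 20, 'item': 30}
`out = cache["item"]` → out = 30
So out = 30

Answer: 30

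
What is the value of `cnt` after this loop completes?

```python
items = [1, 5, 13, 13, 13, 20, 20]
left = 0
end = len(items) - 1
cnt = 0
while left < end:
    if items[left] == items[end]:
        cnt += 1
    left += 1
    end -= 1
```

Count matching pairs from ends
`cnt` takes the values: 0 → 1

Answer: 1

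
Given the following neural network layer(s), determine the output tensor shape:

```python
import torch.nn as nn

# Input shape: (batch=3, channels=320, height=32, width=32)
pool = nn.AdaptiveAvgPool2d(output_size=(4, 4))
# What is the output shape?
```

Input: (3, 320, 32, 32) -> Output: (3, 320, 4, 4)

Answer: (3, 320, 4, 4)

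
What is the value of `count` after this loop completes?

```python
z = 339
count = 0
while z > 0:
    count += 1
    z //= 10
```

Count digits by repeated division by 10
`count` takes the values: 0 → 1 → 2 → 3

Answer: 3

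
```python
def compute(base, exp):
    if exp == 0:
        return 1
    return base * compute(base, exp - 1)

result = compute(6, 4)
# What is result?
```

compute(6, 4) = 6 * 6 * 6 * 6 = 1296

Answer: 1296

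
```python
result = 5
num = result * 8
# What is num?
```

Trace:
`result = 5` → result = 5
`num = result * 8` → num = 40
So num = 40

Answer: 40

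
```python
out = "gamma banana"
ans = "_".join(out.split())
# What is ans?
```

Trace:
`out = "gamma banana"` → out = 'gamma banana'
`ans = "_".join(out.split())` → ans = 'gamma_banana'
So ans = 'gamma_banana'

Answer: 'gamma_banana'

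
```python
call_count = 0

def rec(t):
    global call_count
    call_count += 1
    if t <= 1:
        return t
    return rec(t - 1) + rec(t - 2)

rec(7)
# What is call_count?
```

Calls(t) = 1 + Calls(t-1) + Calls(t-2); Calls(0)=Calls(1)=1. For t=7 this gives 41.

Answer: 41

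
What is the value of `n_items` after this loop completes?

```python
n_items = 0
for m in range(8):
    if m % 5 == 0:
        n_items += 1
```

Count numbers divisible by 5 in range(8)
`n_items` takes the values: 0 → 1 → 2

Answer: 2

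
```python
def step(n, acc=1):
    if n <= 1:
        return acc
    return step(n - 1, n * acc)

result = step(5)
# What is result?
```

Accumulator trace (n, acc): (5, 1) -> (4, 5) -> (3, 20) -> (2, 60) -> (1, 120) -> return 120

Answer: 120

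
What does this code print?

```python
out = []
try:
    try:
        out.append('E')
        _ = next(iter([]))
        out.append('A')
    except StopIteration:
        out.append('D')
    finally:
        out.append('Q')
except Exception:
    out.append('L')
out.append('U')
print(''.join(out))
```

Execution trace: 'E' (inner try body) → 'D' (inner except StopIteration) → 'Q' (inner finally) → 'U' (after the try/except). Output: EDQU

Answer: EDQU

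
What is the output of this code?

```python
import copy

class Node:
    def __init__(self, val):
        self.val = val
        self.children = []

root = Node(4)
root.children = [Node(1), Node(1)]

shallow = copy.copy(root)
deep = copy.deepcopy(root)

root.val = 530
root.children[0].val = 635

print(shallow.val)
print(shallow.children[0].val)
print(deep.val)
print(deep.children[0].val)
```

Key concept: deep copy with custom objects.
Step by step:
`root = Node(4)` → root = Node(val=4, children=[])
`root.children = [Node(1), Node(1)]` → root = Node(val=4, children=[Node(val=1, children=[]), Node(val=1, children=[])])
`shallow = copy.copy(root)` → shallow = Node(val=4, children=[Node(val=1, children=[]), Node(val=1, children=[])])
`deep = copy.deepcopy(root)` → deep = Node(val=4, children=[Node(val=1, children=[]), Node(val=1, children=[])])
`root.val = 530` → root = Node(val=530, children=[Node(val=1, children=[]), Node(val=1, children=[])])
`root.children[0].val = 635` → root = Node(val=530, children=[Node(val=635, children=[]), Node(val=1, children=[])]); shallow = Node(val=4, children=[Node(val=635, children=[]), Node(val=1, children=[])])
`print(shallow.val)` → prints 4
`print(shallow.children[0].val)` → prints 635
`print(deep.val)` → prints 4
`print(deep.children[0].val)` → prints 1

Answer:
4
635
4
1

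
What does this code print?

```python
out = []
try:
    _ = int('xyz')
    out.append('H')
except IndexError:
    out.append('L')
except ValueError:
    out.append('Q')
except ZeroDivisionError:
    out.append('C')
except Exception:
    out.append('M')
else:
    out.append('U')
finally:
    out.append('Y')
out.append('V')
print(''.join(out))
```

Execution trace: 'Q' (except ValueError) → 'Y' (finally) → 'V' (after the try/except). Output: QYV

Answer: QYV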